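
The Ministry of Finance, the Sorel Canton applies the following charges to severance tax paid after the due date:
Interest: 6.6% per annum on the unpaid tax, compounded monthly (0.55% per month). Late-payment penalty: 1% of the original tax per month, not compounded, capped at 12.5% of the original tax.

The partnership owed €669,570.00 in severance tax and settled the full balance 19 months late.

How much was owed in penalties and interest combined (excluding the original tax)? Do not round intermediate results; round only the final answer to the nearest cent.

Penalty (uncapped): 19 × 1% × €669,570.00 = €127,218.30; cap = 12.5% × €669,570.00 = €83,696.25 → penalty = €83,696.25
Interest: €669,570.00 × ((1 + 0.0055)^19 − 1) = €669,570.00 × 0.1098376… = €73,543.9440…
Penalties + interest = €83,696.2500 + €73,543.9440… = €157,240.19

€157,240.19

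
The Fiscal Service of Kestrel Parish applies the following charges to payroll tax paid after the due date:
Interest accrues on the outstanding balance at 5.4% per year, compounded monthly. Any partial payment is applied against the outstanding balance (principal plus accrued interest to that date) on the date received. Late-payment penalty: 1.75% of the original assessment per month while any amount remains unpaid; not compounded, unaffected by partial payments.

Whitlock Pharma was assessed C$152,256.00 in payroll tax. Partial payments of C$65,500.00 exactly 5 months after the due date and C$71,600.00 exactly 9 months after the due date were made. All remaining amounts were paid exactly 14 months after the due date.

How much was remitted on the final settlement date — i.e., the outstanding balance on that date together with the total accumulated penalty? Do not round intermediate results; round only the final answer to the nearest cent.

Monthly rate = 5.4% ÷ 12 = 0.45%
Balance at month 5: C$152,256.0000 × (1 + 0.0045)^5 = C$155,712.7309…
After C$65,500.00 payment: C$155,712.7309… − C$65,500.00 = C$90,212.7309…
Balance at month 9: C$90,212.7309… × (1 + 0.0045)^4 = C$91,847.5538…
After C$71,600.00 payment: C$91,847.5538… − C$71,600.00 = C$20,247.5538…
Balance at month 14: C$20,247.5538… × (1 + 0.0045)^5 = C$20,707.2424…
Penalty: 14 × 1.75% × C$152,256.00 = C$37,302.72
Final settlement = outstanding balance + penalty = C$20,707.2424… + C$37,302.72 = C$58,009.96

C$58,009.96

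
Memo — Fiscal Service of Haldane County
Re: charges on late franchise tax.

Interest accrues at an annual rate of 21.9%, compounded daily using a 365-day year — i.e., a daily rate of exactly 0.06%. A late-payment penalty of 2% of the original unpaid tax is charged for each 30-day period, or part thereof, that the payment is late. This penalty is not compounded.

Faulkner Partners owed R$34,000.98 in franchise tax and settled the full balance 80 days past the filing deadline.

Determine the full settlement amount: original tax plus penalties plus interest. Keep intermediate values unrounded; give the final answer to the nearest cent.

R$37,712.38

Penalty periods: ⌈80/30⌉ = 3; penalty = 3 × 2% × R$34,000.98 = R$2,040.06…
Interest: R$34,000.98 × ((1 + 0.0006)^80 − 1) = R$34,000.98 × 0.04915555… = R$1,671.3370…
Total = R$34,000.98 + R$2,040.0588 + R$1,671.3370… = R$37,712.38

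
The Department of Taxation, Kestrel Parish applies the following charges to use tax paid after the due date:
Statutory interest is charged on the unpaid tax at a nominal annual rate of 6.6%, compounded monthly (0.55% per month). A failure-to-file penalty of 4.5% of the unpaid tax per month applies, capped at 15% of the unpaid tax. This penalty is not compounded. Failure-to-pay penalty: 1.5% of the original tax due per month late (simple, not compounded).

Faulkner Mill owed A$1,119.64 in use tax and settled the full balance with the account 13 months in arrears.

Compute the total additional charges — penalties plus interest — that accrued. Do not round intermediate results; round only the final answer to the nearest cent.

Failure-to-file: 13 × 4.5% × A$1,119.64 = A$654.99…, capped at 15% × A$1,119.64 = A$167.95…
Failure-to-pay penalty = 1.5% × A$1,119.64 × 13 mo = A$218.33…
Interest: A$1,119.64 × ((1 + 0.0055)^13 − 1) = A$1,119.64 × 0.0739077… = A$82.7501…
Penalties + interest = A$386.2758 + A$82.7501… = A$469.03

A$469.03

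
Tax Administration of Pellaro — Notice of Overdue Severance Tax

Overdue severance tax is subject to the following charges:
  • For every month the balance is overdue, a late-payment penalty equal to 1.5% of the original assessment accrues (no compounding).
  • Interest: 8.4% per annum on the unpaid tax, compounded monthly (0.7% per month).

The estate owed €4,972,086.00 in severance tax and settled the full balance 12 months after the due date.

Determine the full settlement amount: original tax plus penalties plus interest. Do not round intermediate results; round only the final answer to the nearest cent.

€6,301,177.60

Late-payment penalty: 12 × 1.5% × €4,972,086.00 = €894,975.48
Interest: €4,972,086.00 × ((1 + 0.007)^12 − 1) = €4,972,086.00 × 0.0873107… = €434,116.1198…
Total = €4,972,086.00 + €894,975.4800 + €434,116.1198… = €6,301,177.60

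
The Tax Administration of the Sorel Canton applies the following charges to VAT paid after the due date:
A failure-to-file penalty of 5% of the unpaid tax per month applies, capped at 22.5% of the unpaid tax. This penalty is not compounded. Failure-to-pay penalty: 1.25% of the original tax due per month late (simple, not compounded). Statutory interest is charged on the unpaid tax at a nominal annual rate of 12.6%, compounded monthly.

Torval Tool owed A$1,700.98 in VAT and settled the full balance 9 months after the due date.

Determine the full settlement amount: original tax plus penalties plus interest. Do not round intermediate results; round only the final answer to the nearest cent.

A$2,442.72

Failure-to-file: 9 × 5% × A$1,700.98 = A$765.44…, capped at 22.5% × A$1,700.98 = A$382.72…
Failure-to-pay penalty: 9 × 1.25% × A$1,700.98 = A$191.36…
Interest (12.6%/yr ÷ 12 = 1.05%/month): A$1,700.98 × ((1 + 0.0105)^9 − 1) = A$167.6618…
Total = A$1,700.98 + A$574.0808… + A$167.6618… = A$2,442.72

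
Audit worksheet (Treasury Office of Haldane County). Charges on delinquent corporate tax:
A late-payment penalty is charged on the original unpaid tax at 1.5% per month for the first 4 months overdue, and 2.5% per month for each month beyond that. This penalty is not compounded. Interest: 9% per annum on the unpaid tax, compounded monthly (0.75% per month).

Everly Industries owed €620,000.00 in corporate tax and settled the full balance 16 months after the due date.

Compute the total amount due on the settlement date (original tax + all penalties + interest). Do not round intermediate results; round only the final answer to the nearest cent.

Penalty, months 1–4: 4 × 1.5% × €620,000.00 = €37,200.00
Penalty, months 5–16: 12 × 2.5% × €620,000.00 = €186,000.00
Interest: €620,000.00 × ((1 + 0.0075)^16 − 1) = €620,000.00 × 0.1269921… = €78,735.1105…
Total = €620,000.00 + €223,200.0000 + €78,735.1105… = €921,935.11

€921,935.11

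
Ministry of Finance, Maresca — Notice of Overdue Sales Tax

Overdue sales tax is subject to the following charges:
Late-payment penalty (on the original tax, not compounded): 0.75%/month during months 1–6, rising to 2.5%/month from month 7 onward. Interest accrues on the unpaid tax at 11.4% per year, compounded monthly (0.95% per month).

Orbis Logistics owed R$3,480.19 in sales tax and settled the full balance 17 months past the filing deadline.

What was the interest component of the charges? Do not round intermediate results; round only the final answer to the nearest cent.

R$606.86

Interest: R$3,480.19 × ((1 + 0.0095)^17 − 1) = R$3,480.19 × 0.1743769… = R$606.8647…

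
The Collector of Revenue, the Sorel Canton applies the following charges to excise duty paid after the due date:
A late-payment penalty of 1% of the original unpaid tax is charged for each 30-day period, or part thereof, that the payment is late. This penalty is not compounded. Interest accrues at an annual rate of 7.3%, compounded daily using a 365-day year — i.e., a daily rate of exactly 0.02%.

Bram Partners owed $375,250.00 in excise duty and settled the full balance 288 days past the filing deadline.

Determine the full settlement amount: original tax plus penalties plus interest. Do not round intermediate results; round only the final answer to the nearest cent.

$435,021.73

Penalty periods: ⌈288/30⌉ = 10; penalty = 10 × 1% × $375,250.00 = $37,525.00
Interest: $375,250.00 × ((1 + 0.0002)^288 − 1) = $375,250.00 × 0.05928509… = $22,246.7314…
Total = $375,250.00 + $37,525.0000 + $22,246.7314… = $435,021.73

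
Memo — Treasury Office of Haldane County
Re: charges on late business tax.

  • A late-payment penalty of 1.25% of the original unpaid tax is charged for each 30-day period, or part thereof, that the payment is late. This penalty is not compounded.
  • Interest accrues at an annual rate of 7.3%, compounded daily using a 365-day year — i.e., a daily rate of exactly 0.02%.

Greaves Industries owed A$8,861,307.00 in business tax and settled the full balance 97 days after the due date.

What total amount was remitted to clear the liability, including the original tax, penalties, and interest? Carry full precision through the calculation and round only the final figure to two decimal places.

Penalty periods: ⌈97/30⌉ = 4; penalty = 4 × 1.25% × A$8,861,307.00 = A$443,065.35
Interest: A$8,861,307.00 × ((1 + 0.0002)^97 − 1) = A$8,861,307.00 × 0.01958743… = A$173,570.1870…
Total = A$8,861,307.00 + A$443,065.3500 + A$173,570.1870… = A$9,477,942.54

A$9,477,942.54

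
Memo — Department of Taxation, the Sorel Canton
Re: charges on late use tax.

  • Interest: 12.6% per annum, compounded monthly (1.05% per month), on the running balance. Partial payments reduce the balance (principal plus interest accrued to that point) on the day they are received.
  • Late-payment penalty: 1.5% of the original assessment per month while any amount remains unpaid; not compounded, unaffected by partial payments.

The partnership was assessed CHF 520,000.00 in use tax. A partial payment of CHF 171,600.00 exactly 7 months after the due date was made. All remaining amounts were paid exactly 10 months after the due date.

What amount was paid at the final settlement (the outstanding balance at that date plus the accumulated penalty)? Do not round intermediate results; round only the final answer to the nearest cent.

CHF 478,191.07

Balance at month 7: CHF 520,000.0000 × (1 + 0.0105)^7 = CHF 559,445.2214…
After CHF 171,600.00 payment: CHF 559,445.2214… − CHF 171,600.00 = CHF 387,845.2214…
Balance at month 10: CHF 387,845.2214… × (1 + 0.0105)^3 = CHF 400,191.0747…
Penalty: 10 × 1.5% × CHF 520,000.00 = CHF 78,000.00
Final settlement = outstanding balance + penalty = CHF 400,191.0747… + CHF 78,000.00 = CHF 478,191.07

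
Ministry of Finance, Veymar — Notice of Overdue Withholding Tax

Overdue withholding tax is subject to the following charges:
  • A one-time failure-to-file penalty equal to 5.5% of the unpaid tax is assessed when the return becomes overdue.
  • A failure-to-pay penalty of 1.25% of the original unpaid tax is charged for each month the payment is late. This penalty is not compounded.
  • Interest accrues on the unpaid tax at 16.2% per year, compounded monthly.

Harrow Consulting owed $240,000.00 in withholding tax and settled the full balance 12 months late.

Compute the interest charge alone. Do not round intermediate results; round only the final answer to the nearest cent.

$41,900.78

Interest (16.2%/yr ÷ 12 = 1.35%/month): $240,000.00 × ((1 + 0.0135)^12 − 1) = $41,900.7803…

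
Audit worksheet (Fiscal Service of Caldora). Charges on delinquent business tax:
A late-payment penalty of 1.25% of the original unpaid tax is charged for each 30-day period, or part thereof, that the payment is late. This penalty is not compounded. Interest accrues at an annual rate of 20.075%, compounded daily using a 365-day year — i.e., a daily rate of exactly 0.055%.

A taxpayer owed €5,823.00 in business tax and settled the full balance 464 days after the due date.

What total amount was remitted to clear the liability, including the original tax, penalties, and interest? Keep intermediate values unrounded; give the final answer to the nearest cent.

Penalty periods: ⌈464/30⌉ = 16; penalty = 16 × 1.25% × €5,823.00 = €1,164.60
Interest: €5,823.00 × ((1 + 0.00055)^464 − 1) = €5,823.00 × 0.29062919… = €1,692.3338…
Total = €5,823.00 + €1,164.6000 + €1,692.3338… = €8,679.93

€8,679.93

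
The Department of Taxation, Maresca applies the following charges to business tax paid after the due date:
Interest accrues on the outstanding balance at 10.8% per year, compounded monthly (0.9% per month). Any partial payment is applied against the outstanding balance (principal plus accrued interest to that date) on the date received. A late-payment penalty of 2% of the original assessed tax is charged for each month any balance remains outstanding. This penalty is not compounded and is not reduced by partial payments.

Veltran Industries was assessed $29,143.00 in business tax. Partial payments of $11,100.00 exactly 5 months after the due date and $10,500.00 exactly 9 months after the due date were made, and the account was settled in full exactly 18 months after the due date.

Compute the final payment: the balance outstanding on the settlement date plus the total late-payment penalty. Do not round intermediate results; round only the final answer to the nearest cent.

Balance at month 5: $29,143.0000 × (1 + 0.009)^5 = $30,478.2542…
After $11,100.00 payment: $30,478.2542… − $11,100.00 = $19,378.2542…
Balance at month 9: $19,378.2542… × (1 + 0.009)^4 = $20,085.3459…
After $10,500.00 payment: $20,085.3459… − $10,500.00 = $9,585.3459…
Balance at month 18: $9,585.3459… × (1 + 0.009)^9 = $10,390.3047…
Penalty: 18 × 2% × $29,143.00 = $10,491.48
Final settlement = outstanding balance + penalty = $10,390.3047… + $10,491.48 = $20,881.78

$20,881.78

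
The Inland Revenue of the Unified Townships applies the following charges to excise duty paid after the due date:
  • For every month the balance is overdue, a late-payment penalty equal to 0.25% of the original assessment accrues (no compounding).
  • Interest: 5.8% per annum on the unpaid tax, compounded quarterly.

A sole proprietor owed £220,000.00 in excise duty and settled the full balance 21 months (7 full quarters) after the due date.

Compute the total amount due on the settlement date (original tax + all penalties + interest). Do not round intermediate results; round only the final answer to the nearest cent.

£254,875.17

Late-payment penalty: 21 × 0.25% × £220,000.00 = £11,550.00
Interest (5.8%/yr ÷ 4 = 1.45%/quarter): £220,000.00 × ((1 + 0.0145)^7 − 1) = £23,325.1728…
Total = £220,000.00 + £11,550.0000 + £23,325.1728… = £254,875.17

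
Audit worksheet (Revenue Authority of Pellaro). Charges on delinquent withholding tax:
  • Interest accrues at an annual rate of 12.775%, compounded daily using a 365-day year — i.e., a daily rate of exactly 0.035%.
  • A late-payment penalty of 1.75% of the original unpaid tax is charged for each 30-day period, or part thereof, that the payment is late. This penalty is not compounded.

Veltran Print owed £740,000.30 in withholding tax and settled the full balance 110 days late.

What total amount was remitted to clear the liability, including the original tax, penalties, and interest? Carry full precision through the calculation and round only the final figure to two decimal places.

Penalty periods: ⌈110/30⌉ = 4; penalty = 4 × 1.75% × £740,000.30 = £51,800.02…
Interest: £740,000.30 × ((1 + 0.00035)^110 − 1) = £740,000.30 × 0.03924373… = £29,040.3705…
Total = £740,000.30 + £51,800.0210 + £29,040.3705… = £820,840.69

£820,840.69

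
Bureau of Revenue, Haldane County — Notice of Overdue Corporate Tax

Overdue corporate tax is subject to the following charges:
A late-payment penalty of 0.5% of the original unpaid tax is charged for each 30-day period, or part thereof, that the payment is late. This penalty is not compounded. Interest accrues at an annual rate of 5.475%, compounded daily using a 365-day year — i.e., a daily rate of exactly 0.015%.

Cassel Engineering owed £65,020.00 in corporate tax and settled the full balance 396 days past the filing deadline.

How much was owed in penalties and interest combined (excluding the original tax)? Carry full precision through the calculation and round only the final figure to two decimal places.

£8,530.29

Penalty periods: ⌈396/30⌉ = 14; penalty = 14 × 0.5% × £65,020.00 = £4,551.40
Interest: £65,020.00 × ((1 + 0.00015)^396 − 1) = £65,020.00 × 0.06119491… = £3,978.8930…
Penalties + interest = £4,551.4000 + £3,978.8930… = £8,530.29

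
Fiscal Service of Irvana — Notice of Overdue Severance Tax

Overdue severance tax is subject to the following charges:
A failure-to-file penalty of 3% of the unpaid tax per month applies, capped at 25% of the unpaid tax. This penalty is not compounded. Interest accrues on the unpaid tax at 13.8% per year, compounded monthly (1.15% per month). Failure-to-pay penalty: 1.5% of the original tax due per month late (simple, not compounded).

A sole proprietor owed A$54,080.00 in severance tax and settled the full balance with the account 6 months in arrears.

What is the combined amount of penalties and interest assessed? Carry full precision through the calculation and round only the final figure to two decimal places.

Failure-to-file: 6 × 3% × A$54,080.00 = A$9,734.40 (under the 25% cap)
Failure-to-pay penalty: 6 × 1.5% × A$54,080.00 = A$4,867.20
Interest: A$54,080.00 × ((1 + 0.0115)^6 − 1) = A$54,080.00 × 0.0710144… = A$3,840.4604…
Penalties + interest = A$14,601.6000 + A$3,840.4604… = A$18,442.06

A$18,442.06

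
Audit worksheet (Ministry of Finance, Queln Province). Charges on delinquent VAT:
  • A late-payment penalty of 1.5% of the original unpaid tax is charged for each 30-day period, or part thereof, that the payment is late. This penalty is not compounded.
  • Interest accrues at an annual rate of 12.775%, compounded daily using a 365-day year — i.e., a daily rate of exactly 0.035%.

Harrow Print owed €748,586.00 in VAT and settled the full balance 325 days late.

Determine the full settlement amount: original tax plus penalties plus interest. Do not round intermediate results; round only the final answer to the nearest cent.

€962,269.63

Penalty periods: ⌈325/30⌉ = 11; penalty = 11 × 1.5% × €748,586.00 = €123,516.69
Interest: €748,586.00 × ((1 + 0.00035)^325 − 1) = €748,586.00 × 0.12044967… = €90,166.9388…
Total = €748,586.00 + €123,516.6900 + €90,166.9388… = €962,269.63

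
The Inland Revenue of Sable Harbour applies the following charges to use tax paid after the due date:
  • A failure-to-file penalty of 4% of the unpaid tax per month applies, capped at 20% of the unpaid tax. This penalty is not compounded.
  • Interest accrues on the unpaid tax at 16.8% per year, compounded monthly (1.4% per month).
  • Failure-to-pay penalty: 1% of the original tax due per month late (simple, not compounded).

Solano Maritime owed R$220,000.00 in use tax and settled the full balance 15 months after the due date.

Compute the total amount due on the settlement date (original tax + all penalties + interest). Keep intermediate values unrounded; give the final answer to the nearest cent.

R$348,014.17

Failure-to-file: 15 × 4% × R$220,000.00 = R$132,000.00, capped at 20% × R$220,000.00 = R$44,000.00
Failure-to-pay penalty: 15 × 1% × R$220,000.00 = R$33,000.00
Interest: R$220,000.00 × ((1 + 0.014)^15 − 1) = R$220,000.00 × 0.2318826… = R$51,014.1745…
Total = R$220,000.00 + R$77,000.0000 + R$51,014.1745… = R$348,014.17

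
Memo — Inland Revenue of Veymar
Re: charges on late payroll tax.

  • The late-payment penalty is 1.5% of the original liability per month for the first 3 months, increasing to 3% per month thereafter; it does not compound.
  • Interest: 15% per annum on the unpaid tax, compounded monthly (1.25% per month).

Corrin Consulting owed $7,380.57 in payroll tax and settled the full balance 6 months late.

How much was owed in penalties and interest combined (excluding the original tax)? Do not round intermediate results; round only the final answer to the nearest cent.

Penalty, months 1–3: 3 × 1.5% × $7,380.57 = $332.13…
Penalty, months 4–6: 3 × 3% × $7,380.57 = $664.25…
Interest: $7,380.57 × ((1 + 0.0125)^6 − 1) = $7,380.57 × 0.0773832… = $571.1320…
Penalties + interest = $996.3770… + $571.1320… = $1,567.51

$1,567.51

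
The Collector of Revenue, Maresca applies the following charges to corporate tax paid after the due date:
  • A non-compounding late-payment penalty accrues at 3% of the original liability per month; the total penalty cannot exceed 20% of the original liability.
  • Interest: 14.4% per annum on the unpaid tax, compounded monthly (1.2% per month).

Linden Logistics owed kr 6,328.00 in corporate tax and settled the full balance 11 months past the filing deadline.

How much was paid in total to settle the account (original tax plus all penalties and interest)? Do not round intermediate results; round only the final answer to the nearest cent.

Penalty (uncapped): 11 × 3% × kr 6,328.00 = kr 2,088.24; cap = 20% × kr 6,328.00 = kr 1,265.60 → penalty = kr 1,265.60
Interest: kr 6,328.00 × ((1 + 0.012)^11 − 1) = kr 6,328.00 × 0.1402121… = kr 887.2620…
Total = kr 6,328.00 + kr 1,265.6000 + kr 887.2620… = kr 8,480.86

kr 8,480.86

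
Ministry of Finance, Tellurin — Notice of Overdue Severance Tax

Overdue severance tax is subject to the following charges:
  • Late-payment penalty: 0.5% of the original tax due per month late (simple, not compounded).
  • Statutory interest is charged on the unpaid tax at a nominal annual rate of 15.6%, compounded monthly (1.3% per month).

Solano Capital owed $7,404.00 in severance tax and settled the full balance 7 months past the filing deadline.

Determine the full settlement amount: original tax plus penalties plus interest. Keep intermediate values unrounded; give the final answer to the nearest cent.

Late-payment penalty: 7 × 0.5% × $7,404.00 = $259.14
Interest: $7,404.00 × ((1 + 0.013)^7 − 1) = $7,404.00 × 0.0946269… = $700.6176…
Total = $7,404.00 + $259.1400 + $700.6176… = $8,363.76

$8,363.76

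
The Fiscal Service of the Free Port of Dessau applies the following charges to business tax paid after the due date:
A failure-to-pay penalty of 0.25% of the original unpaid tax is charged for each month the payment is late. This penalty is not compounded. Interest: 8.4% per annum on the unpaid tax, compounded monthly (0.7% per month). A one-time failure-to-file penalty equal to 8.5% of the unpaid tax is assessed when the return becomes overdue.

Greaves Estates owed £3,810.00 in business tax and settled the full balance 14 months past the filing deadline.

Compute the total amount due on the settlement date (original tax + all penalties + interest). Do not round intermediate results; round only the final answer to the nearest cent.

Failure-to-file penalty: 8.5% × £3,810.00 = £323.85
Failure-to-pay penalty: 14 × 0.25% × £3,810.00 = £133.35
Interest: £3,810.00 × ((1 + 0.007)^14 − 1) = £3,810.00 × 0.1025863… = £390.8538…
Total = £3,810.00 + £457.2000 + £390.8538… = £4,658.05

£4,658.05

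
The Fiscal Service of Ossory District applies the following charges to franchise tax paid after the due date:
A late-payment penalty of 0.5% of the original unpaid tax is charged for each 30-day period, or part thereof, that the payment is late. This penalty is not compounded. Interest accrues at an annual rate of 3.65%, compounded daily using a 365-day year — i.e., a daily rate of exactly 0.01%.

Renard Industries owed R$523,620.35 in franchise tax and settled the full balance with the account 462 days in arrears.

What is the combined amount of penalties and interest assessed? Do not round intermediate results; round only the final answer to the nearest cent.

R$66,647.15

Penalty periods: ⌈462/30⌉ = 16; penalty = 16 × 0.5% × R$523,620.35 = R$41,889.63…
Interest: R$523,620.35 × ((1 + 0.0001)^462 − 1) = R$523,620.35 × 0.04728143… = R$24,757.5177…
Penalties + interest = R$41,889.6280 + R$24,757.5177… = R$66,647.15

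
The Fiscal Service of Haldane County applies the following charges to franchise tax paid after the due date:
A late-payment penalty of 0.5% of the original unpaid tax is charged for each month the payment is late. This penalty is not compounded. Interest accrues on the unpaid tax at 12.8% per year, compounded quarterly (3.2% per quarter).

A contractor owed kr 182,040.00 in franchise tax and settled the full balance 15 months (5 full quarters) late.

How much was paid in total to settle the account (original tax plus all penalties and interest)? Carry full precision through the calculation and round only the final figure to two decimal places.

kr 226,744.10

Late-payment penalty = 0.5% × kr 182,040.00 × 15 mo = kr 13,653.00
Interest: kr 182,040.00 × ((1 + 0.032)^5 − 1) = kr 182,040.00 × 0.1705730… = kr 31,051.1010…
Total = kr 182,040.00 + kr 13,653.0000 + kr 31,051.1010… = kr 226,744.10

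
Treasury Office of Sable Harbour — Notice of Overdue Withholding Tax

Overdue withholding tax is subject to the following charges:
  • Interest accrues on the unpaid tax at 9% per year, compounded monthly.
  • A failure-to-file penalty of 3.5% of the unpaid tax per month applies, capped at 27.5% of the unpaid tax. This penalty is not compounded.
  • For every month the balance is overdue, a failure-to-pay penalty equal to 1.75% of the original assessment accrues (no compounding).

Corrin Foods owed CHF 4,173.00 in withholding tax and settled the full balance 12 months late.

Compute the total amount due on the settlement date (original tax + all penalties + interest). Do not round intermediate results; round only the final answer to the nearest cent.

Failure-to-file: 12 × 3.5% × CHF 4,173.00 = CHF 1,752.66, capped at 27.5% × CHF 4,173.00 = CHF 1,147.58…
Failure-to-pay penalty = 1.75% × CHF 4,173.00 × 12 mo = CHF 876.33
Interest (9%/yr ÷ 12 = 0.75%/month): CHF 4,173.00 × ((1 + 0.0075)^12 − 1) = CHF 391.4562…
Total = CHF 4,173.00 + CHF 2,023.9050 + CHF 391.4562… = CHF 6,588.36

CHF 6,588.36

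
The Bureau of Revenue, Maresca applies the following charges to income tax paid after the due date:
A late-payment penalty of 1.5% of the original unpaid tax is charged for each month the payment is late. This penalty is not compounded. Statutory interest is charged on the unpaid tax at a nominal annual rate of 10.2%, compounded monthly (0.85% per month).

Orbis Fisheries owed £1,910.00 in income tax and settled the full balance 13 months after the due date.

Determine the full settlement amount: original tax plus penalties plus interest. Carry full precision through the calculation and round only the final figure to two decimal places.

Late-payment penalty: 13 × 1.5% × £1,910.00 = £372.45
Interest: £1,910.00 × ((1 + 0.0085)^13 − 1) = £1,910.00 × 0.1163149… = £222.1615…
Total = £1,910.00 + £372.4500 + £222.1615… = £2,504.61

£2,504.61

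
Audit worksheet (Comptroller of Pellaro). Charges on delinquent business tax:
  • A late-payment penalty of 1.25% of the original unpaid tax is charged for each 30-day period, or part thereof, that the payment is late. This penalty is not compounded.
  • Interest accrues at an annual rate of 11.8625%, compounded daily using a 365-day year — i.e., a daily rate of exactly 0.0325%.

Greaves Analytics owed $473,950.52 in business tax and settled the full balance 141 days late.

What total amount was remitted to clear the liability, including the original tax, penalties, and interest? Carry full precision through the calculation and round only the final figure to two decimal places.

$525,792.84

Penalty periods: ⌈141/30⌉ = 5; penalty = 5 × 1.25% × $473,950.52 = $29,621.91…
Interest: $473,950.52 × ((1 + 0.000325)^141 − 1) = $473,950.52 × 0.04688339… = $22,220.4094…
Total = $473,950.52 + $29,621.9075 + $22,220.4094… = $525,792.84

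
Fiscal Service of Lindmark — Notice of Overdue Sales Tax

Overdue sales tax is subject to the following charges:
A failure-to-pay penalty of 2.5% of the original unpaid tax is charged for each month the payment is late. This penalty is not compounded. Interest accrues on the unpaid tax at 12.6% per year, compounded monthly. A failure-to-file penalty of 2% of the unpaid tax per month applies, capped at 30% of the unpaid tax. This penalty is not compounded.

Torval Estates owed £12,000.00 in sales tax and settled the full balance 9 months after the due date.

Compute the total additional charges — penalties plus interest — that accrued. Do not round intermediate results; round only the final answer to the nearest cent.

Failure-to-file: 9 × 2% × £12,000.00 = £2,160.00 (under the 30% cap)
Failure-to-pay penalty = 2.5% × £12,000.00 × 9 mo = £2,700.00
Interest (12.6%/yr ÷ 12 = 1.05%/month): £12,000.00 × ((1 + 0.0105)^9 − 1) = £1,182.8135…
Penalties + interest = £4,860.0000 + £1,182.8135… = £6,042.81

£6,042.81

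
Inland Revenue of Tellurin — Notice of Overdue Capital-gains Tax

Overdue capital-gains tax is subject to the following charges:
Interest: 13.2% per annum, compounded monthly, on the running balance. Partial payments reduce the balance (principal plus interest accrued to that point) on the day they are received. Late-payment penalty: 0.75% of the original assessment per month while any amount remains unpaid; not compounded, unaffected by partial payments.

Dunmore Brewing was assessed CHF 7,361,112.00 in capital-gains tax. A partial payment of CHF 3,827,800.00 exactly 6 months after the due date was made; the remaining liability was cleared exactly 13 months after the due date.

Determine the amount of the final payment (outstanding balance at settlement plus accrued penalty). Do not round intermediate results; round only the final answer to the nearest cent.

CHF 5,071,367.01

Monthly rate = 13.2% ÷ 12 = 1.1%
Balance at month 6: CHF 7,361,112.0000 × (1 + 0.011)^6 = CHF 7,860,503.3868…
After CHF 3,827,800.00 payment: CHF 7,860,503.3868… − CHF 3,827,800.00 = CHF 4,032,703.3868…
Balance at month 13: CHF 4,032,703.3868… × (1 + 0.011)^7 = CHF 4,353,658.5906…
Penalty: 13 × 0.75% × CHF 7,361,112.00 = CHF 717,708.42
Final settlement = outstanding balance + penalty = CHF 4,353,658.5906… + CHF 717,708.42 = CHF 5,071,367.01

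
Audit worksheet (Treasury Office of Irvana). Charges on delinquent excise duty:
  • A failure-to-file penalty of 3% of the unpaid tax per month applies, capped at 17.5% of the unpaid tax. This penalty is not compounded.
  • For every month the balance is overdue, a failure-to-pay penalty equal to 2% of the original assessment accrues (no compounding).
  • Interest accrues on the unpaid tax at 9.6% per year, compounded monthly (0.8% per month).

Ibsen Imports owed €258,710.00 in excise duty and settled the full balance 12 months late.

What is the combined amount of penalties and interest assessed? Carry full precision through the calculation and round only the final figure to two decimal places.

€133,323.27

Failure-to-file: 12 × 3% × €258,710.00 = €93,135.60, capped at 17.5% × €258,710.00 = €45,274.25
Failure-to-pay penalty: 12 × 2% × €258,710.00 = €62,090.40
Interest: €258,710.00 × ((1 + 0.008)^12 − 1) = €258,710.00 × 0.1003387… = €25,958.6235…
Penalties + interest = €107,364.6500 + €25,958.6235… = €133,323.27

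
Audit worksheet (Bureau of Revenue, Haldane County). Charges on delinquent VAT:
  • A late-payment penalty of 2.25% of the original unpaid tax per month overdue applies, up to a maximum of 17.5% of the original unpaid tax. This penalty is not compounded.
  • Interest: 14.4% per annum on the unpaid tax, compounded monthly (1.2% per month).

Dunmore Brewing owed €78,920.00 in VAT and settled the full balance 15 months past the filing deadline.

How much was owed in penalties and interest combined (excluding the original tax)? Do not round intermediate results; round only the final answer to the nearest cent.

Penalty (uncapped): 15 × 2.25% × €78,920.00 = €26,635.50; cap = 17.5% × €78,920.00 = €13,811.00 → penalty = €13,811.00
Interest: €78,920.00 × ((1 + 0.012)^15 − 1) = €78,920.00 × 0.1959353… = €15,463.2144…
Penalties + interest = €13,811.0000 + €15,463.2144… = €29,274.21

€29,274.21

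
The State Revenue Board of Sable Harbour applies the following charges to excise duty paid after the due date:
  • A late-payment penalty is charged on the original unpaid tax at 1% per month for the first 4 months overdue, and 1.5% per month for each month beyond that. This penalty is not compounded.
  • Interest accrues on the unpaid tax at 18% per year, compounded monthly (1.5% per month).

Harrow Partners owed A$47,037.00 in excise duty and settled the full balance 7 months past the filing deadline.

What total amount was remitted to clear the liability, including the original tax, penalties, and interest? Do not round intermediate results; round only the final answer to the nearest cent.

Penalty, months 1–4: 4 × 1% × A$47,037.00 = A$1,881.48
Penalty, months 5–7: 3 × 1.5% × A$47,037.00 = A$2,116.67…
Interest: A$47,037.00 × ((1 + 0.015)^7 − 1) = A$47,037.00 × 0.1098449… = A$5,166.7752…
Total = A$47,037.00 + A$3,998.1450 + A$5,166.7752… = A$56,201.92

A$56,201.92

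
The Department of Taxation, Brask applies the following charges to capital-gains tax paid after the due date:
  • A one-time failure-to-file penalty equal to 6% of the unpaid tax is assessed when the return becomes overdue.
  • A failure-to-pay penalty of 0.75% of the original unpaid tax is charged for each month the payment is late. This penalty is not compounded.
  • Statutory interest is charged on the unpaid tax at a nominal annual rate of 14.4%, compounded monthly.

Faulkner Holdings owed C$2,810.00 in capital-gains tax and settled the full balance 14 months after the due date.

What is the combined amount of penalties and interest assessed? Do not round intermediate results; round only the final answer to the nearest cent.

Failure-to-file penalty: 6% × C$2,810.00 = C$168.60
Failure-to-pay penalty = 0.75% × C$2,810.00 × 14 mo = C$295.05
Interest (14.4%/yr ÷ 12 = 1.2%/month): C$2,810.00 × ((1 + 0.012)^14 − 1) = C$510.7295…
Penalties + interest = C$463.6500 + C$510.7295… = C$974.38

C$974.38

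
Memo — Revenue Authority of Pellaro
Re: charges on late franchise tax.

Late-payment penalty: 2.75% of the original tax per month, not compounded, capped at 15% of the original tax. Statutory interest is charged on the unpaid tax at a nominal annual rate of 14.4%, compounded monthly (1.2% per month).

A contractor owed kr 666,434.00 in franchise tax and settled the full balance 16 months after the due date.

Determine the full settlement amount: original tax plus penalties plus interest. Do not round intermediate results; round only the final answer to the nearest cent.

Penalty (uncapped): 16 × 2.75% × kr 666,434.00 = kr 293,230.96; cap = 15% × kr 666,434.00 = kr 99,965.10 → penalty = kr 99,965.10
Interest: kr 666,434.00 × ((1 + 0.012)^16 − 1) = kr 666,434.00 × 0.2102865… = kr 140,142.0938…
Total = kr 666,434.00 + kr 99,965.1000 + kr 140,142.0938… = kr 906,541.19

kr 906,541.19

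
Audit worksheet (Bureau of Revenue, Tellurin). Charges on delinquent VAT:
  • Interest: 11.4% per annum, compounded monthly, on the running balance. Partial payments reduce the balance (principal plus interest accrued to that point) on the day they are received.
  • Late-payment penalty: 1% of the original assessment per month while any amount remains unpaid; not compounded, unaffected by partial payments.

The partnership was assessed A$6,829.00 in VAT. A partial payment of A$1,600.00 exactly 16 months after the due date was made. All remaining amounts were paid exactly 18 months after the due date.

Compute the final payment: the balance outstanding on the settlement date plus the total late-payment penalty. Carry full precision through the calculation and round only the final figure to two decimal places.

Monthly rate = 11.4% ÷ 12 = 0.95%
Balance at month 16: A$6,829.0000 × (1 + 0.0095)^16 = A$7,944.3485…
After A$1,600.00 payment: A$7,944.3485… − A$1,600.00 = A$6,344.3485…
Balance at month 18: A$6,344.3485… × (1 + 0.0095)^2 = A$6,465.4637…
Penalty: 18 × 1% × A$6,829.00 = A$1,229.22
Final settlement = outstanding balance + penalty = A$6,465.4637… + A$1,229.22 = A$7,694.68

A$7,694.68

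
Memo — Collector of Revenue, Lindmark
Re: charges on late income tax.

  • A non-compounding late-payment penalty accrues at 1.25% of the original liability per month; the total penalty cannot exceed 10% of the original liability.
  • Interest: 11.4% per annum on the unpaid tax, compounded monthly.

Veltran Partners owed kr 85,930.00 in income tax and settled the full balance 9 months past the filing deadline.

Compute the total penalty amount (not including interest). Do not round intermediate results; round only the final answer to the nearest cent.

Penalty (uncapped): 9 × 1.25% × kr 85,930.00 = kr 9,667.13…; cap = 10% × kr 85,930.00 = kr 8,593.00 → penalty = kr 8,593.00

kr 8,593.00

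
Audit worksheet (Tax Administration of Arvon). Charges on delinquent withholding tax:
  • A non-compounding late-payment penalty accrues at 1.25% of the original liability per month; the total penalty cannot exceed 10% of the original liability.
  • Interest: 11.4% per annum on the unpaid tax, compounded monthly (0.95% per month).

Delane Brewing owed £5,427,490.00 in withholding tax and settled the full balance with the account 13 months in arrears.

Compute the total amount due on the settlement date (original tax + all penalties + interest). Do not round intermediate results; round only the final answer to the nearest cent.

£6,680,103.86

Penalty (uncapped): 13 × 1.25% × £5,427,490.00 = £881,967.13…; cap = 10% × £5,427,490.00 = £542,749.00 → penalty = £542,749.00
Interest: £5,427,490.00 × ((1 + 0.0095)^13 − 1) = £5,427,490.00 × 0.1307906… = £709,864.8572…
Total = £5,427,490.00 + £542,749.0000 + £709,864.8572… = £6,680,103.86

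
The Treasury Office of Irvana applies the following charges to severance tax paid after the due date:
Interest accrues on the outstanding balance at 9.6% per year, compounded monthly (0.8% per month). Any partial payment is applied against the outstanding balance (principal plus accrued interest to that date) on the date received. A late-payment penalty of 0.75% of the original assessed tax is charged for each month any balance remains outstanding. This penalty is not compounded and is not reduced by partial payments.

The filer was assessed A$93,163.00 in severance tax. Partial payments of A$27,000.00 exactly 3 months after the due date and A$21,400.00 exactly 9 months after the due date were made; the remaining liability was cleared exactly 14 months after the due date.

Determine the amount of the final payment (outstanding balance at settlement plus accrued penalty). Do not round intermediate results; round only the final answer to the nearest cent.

A$62,196.54

Balance at month 3: A$93,163.0000 × (1 + 0.008)^3 = A$95,416.8470…
After A$27,000.00 payment: A$95,416.8470… − A$27,000.00 = A$68,416.8470…
Balance at month 9: A$68,416.8470… × (1 + 0.008)^6 = A$71,767.2406…
After A$21,400.00 payment: A$71,767.2406… − A$21,400.00 = A$50,367.2406…
Balance at month 14: A$50,367.2406… × (1 + 0.008)^5 = A$52,414.4242…
Penalty: 14 × 0.75% × A$93,163.00 = A$9,782.12…
Final settlement = outstanding balance + penalty = A$52,414.4242… + A$9,782.12… = A$62,196.54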